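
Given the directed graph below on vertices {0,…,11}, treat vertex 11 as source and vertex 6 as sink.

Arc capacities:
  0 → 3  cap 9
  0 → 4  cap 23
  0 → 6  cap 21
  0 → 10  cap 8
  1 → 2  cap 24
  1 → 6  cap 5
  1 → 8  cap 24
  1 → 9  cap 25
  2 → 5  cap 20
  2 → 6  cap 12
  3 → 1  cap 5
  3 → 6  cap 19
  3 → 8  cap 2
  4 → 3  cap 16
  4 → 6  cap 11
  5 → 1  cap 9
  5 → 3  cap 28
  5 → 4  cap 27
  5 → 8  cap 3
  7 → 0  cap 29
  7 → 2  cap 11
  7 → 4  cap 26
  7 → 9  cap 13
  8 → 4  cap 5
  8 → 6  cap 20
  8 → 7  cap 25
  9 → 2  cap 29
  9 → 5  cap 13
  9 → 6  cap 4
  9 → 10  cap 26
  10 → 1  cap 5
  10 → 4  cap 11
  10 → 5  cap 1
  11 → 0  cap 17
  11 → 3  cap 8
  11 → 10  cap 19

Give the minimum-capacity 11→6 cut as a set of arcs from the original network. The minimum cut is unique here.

augment #1: 11→0→6 push 17
augment #2: 11→3→6 push 8
augment #3: 11→10→1→6 push 5
augment #4: 11→10→4→6 push 11
augment #5: 11→10→5→3→6 push 1
max flow = 42; residual-reachable set from 11 gives S-side
cut edges (S→T): {(10,1), (10,4), (10,5), (11,0), (11,3)} total cap 42

Min-cut arcs: {(10,1), (10,4), (10,5), (11,0), (11,3)} (total capacity 42)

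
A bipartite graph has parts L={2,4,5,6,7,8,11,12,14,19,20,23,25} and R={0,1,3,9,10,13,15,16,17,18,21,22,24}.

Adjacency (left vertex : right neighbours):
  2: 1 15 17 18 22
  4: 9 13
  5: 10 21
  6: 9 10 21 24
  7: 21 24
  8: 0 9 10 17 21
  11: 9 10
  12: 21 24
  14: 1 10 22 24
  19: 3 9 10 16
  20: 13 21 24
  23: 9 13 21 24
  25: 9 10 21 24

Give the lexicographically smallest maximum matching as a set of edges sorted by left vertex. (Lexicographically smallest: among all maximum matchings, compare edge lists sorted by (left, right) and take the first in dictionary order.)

|M| = 9 (so the lex-smallest maximum matching has 9 edges)
process left vertices in ascending order; for each, take the smallest-labelled available neighbour that still permits 9 edges overall, or leave it unmatched if none does
lex-smallest matching: {2-1, 4-9, 5-10, 6-21, 7-24, 8-0, 14-22, 19-3, 20-13}

Lex-smallest maximum matching: {(2,1), (4,9), (5,10), (6,21), (7,24), (8,0), (14,22), (19,3), (20,13)}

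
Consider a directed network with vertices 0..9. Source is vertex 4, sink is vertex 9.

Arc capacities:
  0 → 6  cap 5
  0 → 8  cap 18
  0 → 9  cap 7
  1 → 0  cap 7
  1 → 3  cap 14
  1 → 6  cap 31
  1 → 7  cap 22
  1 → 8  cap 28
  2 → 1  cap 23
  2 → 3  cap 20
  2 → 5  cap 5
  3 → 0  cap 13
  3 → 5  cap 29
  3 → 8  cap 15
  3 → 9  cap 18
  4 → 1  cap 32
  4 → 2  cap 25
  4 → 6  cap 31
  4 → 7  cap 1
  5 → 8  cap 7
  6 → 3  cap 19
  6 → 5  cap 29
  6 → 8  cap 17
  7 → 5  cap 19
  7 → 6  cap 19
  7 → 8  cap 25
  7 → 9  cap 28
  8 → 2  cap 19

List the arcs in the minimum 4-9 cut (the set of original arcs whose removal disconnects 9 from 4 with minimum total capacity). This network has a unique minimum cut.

Min-cut arcs: {(0,9), (1,7), (3,9), (4,7)} (total capacity 48)

augment #1: 4→7→9 push 1
augment #2: 4→1→0→9 push 7
augment #3: 4→1→3→9 push 14
augment #4: 4→1→7→9 push 11
augment #5: 4→2→3→9 push 4
augment #6: 4→2→1→7→9 push 11
max flow = 48; residual-reachable set from 4 gives S-side
cut edges (S→T): {(0,9), (1,7), (3,9), (4,7)} total cap 48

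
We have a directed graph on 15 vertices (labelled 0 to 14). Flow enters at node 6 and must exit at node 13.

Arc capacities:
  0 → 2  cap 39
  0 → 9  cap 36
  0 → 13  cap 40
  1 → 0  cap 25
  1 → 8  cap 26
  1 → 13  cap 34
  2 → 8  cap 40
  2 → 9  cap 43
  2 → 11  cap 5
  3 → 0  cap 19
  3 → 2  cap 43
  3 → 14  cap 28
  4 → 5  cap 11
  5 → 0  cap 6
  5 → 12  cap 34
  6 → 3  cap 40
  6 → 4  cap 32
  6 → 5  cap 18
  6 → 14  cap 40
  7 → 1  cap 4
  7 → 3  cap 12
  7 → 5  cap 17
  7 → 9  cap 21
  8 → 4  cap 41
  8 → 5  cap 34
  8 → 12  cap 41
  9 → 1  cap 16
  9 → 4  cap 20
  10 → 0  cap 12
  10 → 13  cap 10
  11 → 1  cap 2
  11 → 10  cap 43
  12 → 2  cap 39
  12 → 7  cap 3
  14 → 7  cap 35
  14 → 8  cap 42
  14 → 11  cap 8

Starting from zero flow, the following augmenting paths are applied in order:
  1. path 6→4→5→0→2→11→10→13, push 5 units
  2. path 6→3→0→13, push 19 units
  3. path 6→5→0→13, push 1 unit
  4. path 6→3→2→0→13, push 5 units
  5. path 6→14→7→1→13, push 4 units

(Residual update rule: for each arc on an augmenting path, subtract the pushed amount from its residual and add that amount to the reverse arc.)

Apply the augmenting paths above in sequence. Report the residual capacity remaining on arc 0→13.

after path 1 (6→4→5→0→2→11→10→13, push 5): res(0,13)=40
after path 2 (6→3→0→13, push 19): res(0,13)=21
after path 3 (6→5→0→13, push 1): res(0,13)=20
after path 4 (6→3→2→0→13, push 5): res(0,13)=15
after path 5 (6→14→7→1→13, push 4): res(0,13)=15

Residual capacity of (0,13): 15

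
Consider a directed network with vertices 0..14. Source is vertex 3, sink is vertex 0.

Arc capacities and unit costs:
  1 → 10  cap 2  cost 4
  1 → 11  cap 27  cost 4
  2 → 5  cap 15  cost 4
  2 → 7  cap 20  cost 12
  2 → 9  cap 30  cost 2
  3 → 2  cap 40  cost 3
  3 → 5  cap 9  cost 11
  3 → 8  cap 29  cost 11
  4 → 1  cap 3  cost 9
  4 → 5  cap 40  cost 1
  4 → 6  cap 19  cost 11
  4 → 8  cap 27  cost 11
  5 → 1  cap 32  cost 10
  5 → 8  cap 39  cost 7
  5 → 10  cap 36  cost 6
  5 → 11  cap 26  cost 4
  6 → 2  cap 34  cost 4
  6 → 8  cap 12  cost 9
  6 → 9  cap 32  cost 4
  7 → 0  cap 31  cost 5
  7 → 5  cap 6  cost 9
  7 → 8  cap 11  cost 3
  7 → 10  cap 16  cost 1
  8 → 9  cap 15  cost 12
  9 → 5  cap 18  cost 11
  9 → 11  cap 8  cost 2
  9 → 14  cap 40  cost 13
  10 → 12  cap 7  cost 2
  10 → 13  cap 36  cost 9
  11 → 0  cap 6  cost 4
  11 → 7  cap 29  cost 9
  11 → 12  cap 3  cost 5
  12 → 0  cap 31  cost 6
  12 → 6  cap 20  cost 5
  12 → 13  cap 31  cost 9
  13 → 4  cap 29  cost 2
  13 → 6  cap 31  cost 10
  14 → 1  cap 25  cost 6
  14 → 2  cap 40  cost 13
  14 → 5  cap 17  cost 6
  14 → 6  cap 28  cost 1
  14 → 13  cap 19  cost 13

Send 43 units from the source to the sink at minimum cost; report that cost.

shortest-cost path #1: 3→2→9→11→0 push 6 @ unit cost 11 (adds 66)
shortest-cost path #2: 3→2→9→11→12→0 push 2 @ unit cost 18 (adds 36)
shortest-cost path #3: 3→2→7→0 push 20 @ unit cost 20 (adds 400)
shortest-cost path #4: 3→2→5→10→12→0 push 7 @ unit cost 21 (adds 147)
shortest-cost path #5: 3→2→5→11→12→0 push 1 @ unit cost 22 (adds 22)
shortest-cost path #6: 3→2→5→11→7→0 push 4 @ unit cost 25 (adds 100)
shortest-cost path #7: 3→5→11→7→0 push 3 @ unit cost 29 (adds 87)
total cost = 858

Minimum cost for 43 units: 858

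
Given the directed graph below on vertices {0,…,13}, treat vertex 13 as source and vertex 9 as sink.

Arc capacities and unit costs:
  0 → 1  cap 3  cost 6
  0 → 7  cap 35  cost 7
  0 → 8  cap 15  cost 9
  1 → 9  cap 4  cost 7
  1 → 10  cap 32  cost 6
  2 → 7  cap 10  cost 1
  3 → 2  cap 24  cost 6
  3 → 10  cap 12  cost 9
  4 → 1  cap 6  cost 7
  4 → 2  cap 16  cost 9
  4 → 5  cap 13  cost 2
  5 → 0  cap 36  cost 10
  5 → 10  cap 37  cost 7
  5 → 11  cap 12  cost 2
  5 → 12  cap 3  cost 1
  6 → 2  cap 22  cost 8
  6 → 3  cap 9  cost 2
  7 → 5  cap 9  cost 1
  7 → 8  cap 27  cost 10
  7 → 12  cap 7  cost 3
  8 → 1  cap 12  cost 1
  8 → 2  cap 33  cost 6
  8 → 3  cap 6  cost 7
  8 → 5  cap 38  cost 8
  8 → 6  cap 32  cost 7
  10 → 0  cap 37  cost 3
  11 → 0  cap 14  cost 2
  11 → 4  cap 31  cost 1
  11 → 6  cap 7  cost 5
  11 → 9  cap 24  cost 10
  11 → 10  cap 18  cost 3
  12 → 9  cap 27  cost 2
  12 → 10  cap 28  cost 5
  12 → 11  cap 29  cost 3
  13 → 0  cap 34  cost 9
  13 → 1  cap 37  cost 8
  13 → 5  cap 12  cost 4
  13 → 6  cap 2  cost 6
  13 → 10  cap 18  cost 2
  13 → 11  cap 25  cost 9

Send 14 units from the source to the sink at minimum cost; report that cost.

shortest-cost path #1: 13→5→12→9 push 3 @ unit cost 7 (adds 21)
shortest-cost path #2: 13→1→9 push 4 @ unit cost 15 (adds 60)
shortest-cost path #3: 13→5→11→9 push 7 @ unit cost 16 (adds 112)
total cost = 193

Minimum cost for 14 units: 193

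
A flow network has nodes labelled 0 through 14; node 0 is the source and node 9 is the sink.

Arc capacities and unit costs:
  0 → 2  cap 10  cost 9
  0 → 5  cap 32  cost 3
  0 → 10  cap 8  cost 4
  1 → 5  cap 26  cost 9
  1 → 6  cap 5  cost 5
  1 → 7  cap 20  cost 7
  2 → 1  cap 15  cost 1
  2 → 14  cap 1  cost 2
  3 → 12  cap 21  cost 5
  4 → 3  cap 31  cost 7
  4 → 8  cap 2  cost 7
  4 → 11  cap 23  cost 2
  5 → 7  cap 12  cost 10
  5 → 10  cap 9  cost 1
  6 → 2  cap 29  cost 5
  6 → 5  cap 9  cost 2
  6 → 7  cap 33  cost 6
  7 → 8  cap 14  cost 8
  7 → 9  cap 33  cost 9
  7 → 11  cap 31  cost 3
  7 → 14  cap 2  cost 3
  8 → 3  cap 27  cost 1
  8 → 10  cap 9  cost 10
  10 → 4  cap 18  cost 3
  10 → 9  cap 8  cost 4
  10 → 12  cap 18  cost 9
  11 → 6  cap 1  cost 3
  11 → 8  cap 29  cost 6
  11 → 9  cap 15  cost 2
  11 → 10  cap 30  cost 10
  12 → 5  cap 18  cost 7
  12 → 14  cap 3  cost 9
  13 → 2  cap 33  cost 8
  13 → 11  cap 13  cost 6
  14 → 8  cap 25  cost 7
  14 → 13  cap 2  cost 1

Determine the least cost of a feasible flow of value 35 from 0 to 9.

shortest-cost path #1: 0→10→9 push 8 @ unit cost 8 (adds 64)
shortest-cost path #2: 0→5→10→4→11→9 push 9 @ unit cost 11 (adds 99)
shortest-cost path #3: 0→5→7→11→9 push 6 @ unit cost 18 (adds 108)
shortest-cost path #4: 0→5→7→9 push 6 @ unit cost 22 (adds 132)
shortest-cost path #5: 0→2→14→13→11→7→9 push 1 @ unit cost 24 (adds 24)
shortest-cost path #6: 0→2→1→7→9 push 5 @ unit cost 26 (adds 130)
total cost = 557

Minimum cost for 35 units: 557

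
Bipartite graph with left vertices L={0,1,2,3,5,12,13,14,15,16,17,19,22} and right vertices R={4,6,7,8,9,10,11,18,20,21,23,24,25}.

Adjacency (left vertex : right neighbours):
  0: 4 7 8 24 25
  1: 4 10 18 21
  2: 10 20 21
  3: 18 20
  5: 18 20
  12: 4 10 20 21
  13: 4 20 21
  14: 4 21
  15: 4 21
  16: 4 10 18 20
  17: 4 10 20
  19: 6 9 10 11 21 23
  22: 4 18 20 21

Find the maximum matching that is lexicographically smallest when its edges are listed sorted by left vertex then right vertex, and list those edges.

Lex-smallest maximum matching: {(0,7), (1,4), (2,10), (3,18), (5,20), (12,21), (19,6)}

|M| = 7 (so the lex-smallest maximum matching has 7 edges)
process left vertices in ascending order; for each, take the smallest-labelled available neighbour that still permits 7 edges overall, or leave it unmatched if none does
lex-smallest matching: {0-7, 1-4, 2-10, 3-18, 5-20, 12-21, 19-6}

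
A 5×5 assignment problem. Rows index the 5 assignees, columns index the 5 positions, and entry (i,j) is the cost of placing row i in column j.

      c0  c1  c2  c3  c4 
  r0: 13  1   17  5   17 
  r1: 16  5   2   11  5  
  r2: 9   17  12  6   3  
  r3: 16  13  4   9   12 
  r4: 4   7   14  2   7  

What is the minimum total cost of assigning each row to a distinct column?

Minimum assignment cost: 19

optimal assignment: row0→col1 (cost 1), row1→col2 (cost 2), row2→col4 (cost 3), row3→col3 (cost 9), row4→col0 (cost 4)
total = 1 + 2 + 3 + 9 + 4 = 19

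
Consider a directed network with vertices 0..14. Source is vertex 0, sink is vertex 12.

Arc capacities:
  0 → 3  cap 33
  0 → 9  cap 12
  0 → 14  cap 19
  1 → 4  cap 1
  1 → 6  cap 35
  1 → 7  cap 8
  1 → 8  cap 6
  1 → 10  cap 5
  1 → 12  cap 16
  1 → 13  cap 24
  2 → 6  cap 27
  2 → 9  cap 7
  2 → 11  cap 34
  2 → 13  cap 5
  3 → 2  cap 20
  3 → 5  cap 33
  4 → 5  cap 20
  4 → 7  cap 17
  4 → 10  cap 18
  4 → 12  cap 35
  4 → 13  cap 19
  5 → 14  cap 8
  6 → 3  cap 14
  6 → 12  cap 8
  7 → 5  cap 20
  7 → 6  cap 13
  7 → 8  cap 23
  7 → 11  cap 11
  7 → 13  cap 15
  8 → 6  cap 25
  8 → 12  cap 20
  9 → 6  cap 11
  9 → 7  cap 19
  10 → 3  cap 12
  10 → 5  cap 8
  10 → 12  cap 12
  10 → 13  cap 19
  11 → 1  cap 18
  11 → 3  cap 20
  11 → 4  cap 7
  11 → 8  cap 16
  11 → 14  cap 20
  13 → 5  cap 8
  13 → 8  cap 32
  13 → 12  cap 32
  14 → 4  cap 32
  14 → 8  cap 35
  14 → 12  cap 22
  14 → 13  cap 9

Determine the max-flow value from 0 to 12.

augment #1: 0→14→12 bottleneck 19, total now 19
augment #2: 0→9→6→12 bottleneck 8, total now 27
augment #3: 0→3→2→13→12 bottleneck 5, total now 32
augment #4: 0→3→5→14→12 bottleneck 3, total now 35
augment #5: 0→9→7→8→12 bottleneck 4, total now 39
augment #6: 0→3→2→11→1→12 bottleneck 15, total now 54
augment #7: 0→3→5→14→4→12 bottleneck 5, total now 59

Maximum flow value: 59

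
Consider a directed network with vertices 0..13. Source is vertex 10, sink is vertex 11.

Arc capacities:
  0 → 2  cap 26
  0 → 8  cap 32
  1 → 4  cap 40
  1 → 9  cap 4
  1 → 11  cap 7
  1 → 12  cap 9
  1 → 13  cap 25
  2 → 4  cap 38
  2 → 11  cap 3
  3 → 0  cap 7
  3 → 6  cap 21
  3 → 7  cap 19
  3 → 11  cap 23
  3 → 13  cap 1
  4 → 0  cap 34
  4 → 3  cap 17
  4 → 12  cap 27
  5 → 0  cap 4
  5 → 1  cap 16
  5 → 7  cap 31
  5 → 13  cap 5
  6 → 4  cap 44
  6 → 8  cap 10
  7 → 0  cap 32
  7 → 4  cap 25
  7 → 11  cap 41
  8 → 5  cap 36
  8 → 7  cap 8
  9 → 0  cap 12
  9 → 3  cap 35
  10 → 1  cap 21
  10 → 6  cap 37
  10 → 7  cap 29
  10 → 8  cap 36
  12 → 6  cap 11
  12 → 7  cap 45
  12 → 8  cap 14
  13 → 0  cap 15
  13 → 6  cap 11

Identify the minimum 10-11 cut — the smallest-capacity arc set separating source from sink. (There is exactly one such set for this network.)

Min-cut arcs: {(1,9), (1,11), (2,11), (4,3), (7,11)} (total capacity 72)

augment #1: 10→1→11 push 7
augment #2: 10→7→11 push 29
augment #3: 10→8→7→11 push 8
augment #4: 10→1→4→3→11 push 14
augment #5: 10→6→4→3→11 push 3
augment #6: 10→8→5→7→11 push 4
augment #7: 10→6→4→0→2→11 push 3
augment #8: 10→6→4→1→9→3→11 push 4
max flow = 72; residual-reachable set from 10 gives S-side
cut edges (S→T): {(1,9), (1,11), (2,11), (4,3), (7,11)} total cap 72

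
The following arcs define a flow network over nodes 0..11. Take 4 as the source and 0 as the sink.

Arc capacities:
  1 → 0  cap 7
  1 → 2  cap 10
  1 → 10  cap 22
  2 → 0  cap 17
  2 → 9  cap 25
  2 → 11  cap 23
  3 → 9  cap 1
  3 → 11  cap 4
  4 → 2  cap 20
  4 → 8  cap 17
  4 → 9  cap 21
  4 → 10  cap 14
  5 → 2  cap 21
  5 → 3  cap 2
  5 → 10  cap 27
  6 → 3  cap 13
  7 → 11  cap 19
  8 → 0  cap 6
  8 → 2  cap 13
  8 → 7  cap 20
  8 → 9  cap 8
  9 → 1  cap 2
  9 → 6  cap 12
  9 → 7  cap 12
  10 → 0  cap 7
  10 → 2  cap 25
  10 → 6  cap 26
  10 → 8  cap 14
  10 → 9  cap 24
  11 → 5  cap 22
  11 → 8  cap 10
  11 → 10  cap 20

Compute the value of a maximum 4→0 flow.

augment #1: 4→2→0 bottleneck 17, total now 17
augment #2: 4→8→0 bottleneck 6, total now 23
augment #3: 4→10→0 bottleneck 7, total now 30
augment #4: 4→9→1→0 bottleneck 2, total now 32

Maximum flow value: 32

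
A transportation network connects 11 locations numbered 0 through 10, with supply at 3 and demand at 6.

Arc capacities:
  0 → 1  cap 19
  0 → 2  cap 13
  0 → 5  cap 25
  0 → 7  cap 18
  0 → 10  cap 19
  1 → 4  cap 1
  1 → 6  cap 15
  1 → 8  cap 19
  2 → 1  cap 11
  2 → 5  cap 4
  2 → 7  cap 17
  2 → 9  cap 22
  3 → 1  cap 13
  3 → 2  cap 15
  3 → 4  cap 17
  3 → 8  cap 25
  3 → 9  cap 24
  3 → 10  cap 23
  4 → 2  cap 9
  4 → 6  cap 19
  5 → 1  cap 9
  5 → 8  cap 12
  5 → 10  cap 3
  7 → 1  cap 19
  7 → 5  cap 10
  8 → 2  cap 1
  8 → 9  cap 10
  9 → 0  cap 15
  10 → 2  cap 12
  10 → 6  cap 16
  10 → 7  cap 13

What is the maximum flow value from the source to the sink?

Maximum flow value: 49

augment #1: 3→1→6 bottleneck 13, total now 13
augment #2: 3→4→6 bottleneck 17, total now 30
augment #3: 3→10→6 bottleneck 16, total now 46
augment #4: 3→2→1→6 bottleneck 2, total now 48
augment #5: 3→2→1→4→6 bottleneck 1, total now 49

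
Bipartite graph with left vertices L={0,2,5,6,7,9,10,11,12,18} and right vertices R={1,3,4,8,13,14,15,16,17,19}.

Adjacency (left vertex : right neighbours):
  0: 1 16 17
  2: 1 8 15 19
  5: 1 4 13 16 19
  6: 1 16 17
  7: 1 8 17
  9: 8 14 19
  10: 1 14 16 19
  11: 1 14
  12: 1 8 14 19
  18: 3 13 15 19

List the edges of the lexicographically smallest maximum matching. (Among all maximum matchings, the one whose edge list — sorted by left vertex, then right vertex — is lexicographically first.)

Lex-smallest maximum matching: {(0,1), (2,15), (5,4), (6,16), (7,17), (9,8), (10,14), (12,19), (18,3)}

|M| = 9 (so the lex-smallest maximum matching has 9 edges)
process left vertices in ascending order; for each, take the smallest-labelled available neighbour that still permits 9 edges overall, or leave it unmatched if none does
lex-smallest matching: {0-1, 2-15, 5-4, 6-16, 7-17, 9-8, 10-14, 12-19, 18-3}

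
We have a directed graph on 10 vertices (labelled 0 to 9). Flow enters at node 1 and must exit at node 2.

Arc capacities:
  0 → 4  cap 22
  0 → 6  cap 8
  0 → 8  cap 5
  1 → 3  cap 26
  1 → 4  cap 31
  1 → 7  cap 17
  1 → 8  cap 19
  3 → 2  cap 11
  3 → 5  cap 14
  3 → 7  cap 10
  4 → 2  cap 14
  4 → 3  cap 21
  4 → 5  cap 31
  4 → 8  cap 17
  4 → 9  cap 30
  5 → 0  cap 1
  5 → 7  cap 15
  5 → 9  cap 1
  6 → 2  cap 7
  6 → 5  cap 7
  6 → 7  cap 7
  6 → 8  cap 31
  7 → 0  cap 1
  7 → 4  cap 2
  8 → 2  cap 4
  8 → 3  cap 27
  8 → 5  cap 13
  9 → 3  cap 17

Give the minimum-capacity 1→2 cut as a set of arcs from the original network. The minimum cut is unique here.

Min-cut arcs: {(3,2), (4,2), (5,0), (7,0), (8,2)} (total capacity 31)

augment #1: 1→3→2 push 11
augment #2: 1→4→2 push 14
augment #3: 1→8→2 push 4
augment #4: 1→7→0→6→2 push 1
augment #5: 1→3→5→0→6→2 push 1
max flow = 31; residual-reachable set from 1 gives S-side
cut edges (S→T): {(3,2), (4,2), (5,0), (7,0), (8,2)} total cap 31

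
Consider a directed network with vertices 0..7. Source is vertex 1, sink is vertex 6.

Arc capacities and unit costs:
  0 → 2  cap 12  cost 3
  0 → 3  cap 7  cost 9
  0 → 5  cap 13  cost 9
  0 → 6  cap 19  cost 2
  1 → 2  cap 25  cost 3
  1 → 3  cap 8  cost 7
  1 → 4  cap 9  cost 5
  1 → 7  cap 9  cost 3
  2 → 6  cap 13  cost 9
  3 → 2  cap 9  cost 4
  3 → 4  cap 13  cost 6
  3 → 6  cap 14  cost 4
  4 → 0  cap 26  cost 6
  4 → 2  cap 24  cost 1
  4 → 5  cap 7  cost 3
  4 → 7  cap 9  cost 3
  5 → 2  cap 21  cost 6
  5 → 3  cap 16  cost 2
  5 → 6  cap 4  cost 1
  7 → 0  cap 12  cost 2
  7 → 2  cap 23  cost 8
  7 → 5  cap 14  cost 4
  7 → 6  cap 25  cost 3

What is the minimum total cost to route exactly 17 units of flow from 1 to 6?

shortest-cost path #1: 1→7→6 push 9 @ unit cost 6 (adds 54)
shortest-cost path #2: 1→4→5→6 push 4 @ unit cost 9 (adds 36)
shortest-cost path #3: 1→3→6 push 4 @ unit cost 11 (adds 44)
total cost = 134

Minimum cost for 17 units: 134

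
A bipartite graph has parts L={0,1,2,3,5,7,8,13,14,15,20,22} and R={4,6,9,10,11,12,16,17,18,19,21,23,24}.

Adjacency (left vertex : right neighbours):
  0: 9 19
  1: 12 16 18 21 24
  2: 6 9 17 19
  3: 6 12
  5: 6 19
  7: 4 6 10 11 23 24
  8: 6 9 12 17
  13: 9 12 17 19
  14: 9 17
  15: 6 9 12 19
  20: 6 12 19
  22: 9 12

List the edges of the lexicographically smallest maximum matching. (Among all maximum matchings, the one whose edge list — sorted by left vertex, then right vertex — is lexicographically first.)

|M| = 7 (so the lex-smallest maximum matching has 7 edges)
process left vertices in ascending order; for each, take the smallest-labelled available neighbour that still permits 7 edges overall, or leave it unmatched if none does
lex-smallest matching: {0-9, 1-16, 2-6, 3-12, 5-19, 7-4, 8-17}

Lex-smallest maximum matching: {(0,9), (1,16), (2,6), (3,12), (5,19), (7,4), (8,17)}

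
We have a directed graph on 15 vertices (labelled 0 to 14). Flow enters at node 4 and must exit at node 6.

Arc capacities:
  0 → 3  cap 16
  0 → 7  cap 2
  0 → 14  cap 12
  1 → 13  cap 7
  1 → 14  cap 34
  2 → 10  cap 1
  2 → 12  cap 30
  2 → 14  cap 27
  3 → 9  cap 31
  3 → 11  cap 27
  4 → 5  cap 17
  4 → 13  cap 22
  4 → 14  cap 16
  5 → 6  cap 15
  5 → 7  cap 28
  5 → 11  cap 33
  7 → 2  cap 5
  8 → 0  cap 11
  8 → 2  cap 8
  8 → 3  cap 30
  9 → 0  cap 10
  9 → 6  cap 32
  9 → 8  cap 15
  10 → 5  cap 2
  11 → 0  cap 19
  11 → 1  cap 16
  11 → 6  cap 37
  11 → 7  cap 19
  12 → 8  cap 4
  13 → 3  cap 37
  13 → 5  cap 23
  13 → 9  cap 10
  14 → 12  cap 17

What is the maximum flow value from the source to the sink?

augment #1: 4→5→6 bottleneck 15, total now 15
augment #2: 4→5→11→6 bottleneck 2, total now 17
augment #3: 4→13→9→6 bottleneck 10, total now 27
augment #4: 4→13→3→9→6 bottleneck 12, total now 39
augment #5: 4→14→12→8→3→9→6 bottleneck 4, total now 43

Maximum flow value: 43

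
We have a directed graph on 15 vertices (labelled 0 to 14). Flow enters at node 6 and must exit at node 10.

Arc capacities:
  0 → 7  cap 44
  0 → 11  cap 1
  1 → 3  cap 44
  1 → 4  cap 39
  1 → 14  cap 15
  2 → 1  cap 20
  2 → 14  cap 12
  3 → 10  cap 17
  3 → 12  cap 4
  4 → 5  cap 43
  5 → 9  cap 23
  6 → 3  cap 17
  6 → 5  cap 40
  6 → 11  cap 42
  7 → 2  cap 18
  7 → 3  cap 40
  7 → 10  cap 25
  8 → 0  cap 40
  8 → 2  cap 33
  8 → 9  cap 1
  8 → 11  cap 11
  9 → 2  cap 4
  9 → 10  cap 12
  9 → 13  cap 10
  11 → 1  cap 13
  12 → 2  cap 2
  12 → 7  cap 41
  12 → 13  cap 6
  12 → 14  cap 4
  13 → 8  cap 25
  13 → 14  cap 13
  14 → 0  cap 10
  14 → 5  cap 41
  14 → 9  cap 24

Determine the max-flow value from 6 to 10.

augment #1: 6→3→10 bottleneck 17, total now 17
augment #2: 6→5→9→10 bottleneck 12, total now 29
augment #3: 6→11→1→3→12→7→10 bottleneck 4, total now 33
augment #4: 6→11→1→14→0→7→10 bottleneck 9, total now 42
augment #5: 6→5→9→2→14→0→7→10 bottleneck 1, total now 43
augment #6: 6→5→9→13→8→0→7→10 bottleneck 10, total now 53

Maximum flow value: 53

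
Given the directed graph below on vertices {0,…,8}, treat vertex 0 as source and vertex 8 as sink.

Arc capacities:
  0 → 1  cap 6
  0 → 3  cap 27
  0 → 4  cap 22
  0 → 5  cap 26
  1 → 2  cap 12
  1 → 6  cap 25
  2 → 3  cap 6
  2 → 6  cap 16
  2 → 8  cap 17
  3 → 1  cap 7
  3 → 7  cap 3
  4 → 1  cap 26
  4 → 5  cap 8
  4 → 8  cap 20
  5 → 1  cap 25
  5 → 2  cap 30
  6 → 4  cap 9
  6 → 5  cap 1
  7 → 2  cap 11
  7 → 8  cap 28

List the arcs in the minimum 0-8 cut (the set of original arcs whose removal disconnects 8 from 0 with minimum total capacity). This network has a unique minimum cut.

Min-cut arcs: {(2,8), (3,7), (4,8)} (total capacity 40)

augment #1: 0→4→8 push 20
augment #2: 0→1→2→8 push 6
augment #3: 0→3→7→8 push 3
augment #4: 0→5→2→8 push 11
max flow = 40; residual-reachable set from 0 gives S-side
cut edges (S→T): {(2,8), (3,7), (4,8)} total cap 40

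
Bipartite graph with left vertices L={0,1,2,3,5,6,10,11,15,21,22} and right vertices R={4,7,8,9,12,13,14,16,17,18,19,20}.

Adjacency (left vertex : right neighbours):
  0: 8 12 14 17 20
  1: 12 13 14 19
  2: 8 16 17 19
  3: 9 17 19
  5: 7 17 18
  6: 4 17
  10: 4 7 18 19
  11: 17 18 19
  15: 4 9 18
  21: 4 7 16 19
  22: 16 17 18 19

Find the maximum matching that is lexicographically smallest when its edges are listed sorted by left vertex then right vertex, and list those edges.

Lex-smallest maximum matching: {(0,12), (1,13), (2,8), (3,9), (5,7), (6,4), (10,18), (11,17), (21,16), (22,19)}

|M| = 10 (so the lex-smallest maximum matching has 10 edges)
process left vertices in ascending order; for each, take the smallest-labelled available neighbour that still permits 10 edges overall, or leave it unmatched if none does
lex-smallest matching: {0-12, 1-13, 2-8, 3-9, 5-7, 6-4, 10-18, 11-17, 21-16, 22-19}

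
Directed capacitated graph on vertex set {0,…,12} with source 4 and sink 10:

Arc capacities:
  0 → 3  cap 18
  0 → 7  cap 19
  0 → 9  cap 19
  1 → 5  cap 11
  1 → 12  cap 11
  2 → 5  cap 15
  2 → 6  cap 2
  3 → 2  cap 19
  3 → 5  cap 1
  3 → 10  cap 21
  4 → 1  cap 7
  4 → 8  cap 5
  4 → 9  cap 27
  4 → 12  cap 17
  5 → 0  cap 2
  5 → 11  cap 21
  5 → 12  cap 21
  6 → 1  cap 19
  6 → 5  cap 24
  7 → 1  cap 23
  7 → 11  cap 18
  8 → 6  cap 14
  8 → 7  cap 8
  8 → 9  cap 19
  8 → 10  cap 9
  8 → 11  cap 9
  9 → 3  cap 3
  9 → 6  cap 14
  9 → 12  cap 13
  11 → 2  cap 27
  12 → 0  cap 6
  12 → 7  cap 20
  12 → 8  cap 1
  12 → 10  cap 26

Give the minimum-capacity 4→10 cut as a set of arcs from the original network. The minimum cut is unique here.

augment #1: 4→8→10 push 5
augment #2: 4→12→10 push 17
augment #3: 4→1→12→10 push 7
augment #4: 4→9→3→10 push 3
augment #5: 4→9→12→10 push 2
augment #6: 4→9→12→8→10 push 1
augment #7: 4→9→12→0→3→10 push 6
augment #8: 4→9→6→5→0→3→10 push 2
max flow = 43; residual-reachable set from 4 gives S-side
cut edges (S→T): {(4,8), (5,0), (9,3), (12,0), (12,8), (12,10)} total cap 43

Min-cut arcs: {(4,8), (5,0), (9,3), (12,0), (12,8), (12,10)} (total capacity 43)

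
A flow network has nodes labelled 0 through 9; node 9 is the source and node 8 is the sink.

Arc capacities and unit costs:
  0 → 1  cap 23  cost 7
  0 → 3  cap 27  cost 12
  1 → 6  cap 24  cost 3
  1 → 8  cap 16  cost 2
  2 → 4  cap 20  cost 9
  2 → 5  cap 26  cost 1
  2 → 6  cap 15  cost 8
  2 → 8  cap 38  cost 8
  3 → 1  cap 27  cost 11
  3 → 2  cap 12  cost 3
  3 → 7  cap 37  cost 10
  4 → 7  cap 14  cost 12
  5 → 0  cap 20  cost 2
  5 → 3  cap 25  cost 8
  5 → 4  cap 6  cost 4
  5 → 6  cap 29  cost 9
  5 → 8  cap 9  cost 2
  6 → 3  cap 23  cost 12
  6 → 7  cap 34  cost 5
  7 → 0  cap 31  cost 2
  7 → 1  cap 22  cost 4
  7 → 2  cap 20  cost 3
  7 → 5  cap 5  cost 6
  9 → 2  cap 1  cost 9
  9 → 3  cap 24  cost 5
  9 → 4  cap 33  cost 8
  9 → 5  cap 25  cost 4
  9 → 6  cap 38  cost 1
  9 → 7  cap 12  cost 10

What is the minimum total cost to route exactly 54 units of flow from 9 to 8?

shortest-cost path #1: 9→5→8 push 9 @ unit cost 6 (adds 54)
shortest-cost path #2: 9→6→7→1→8 push 16 @ unit cost 12 (adds 192)
shortest-cost path #3: 9→3→2→8 push 12 @ unit cost 16 (adds 192)
shortest-cost path #4: 9→2→8 push 1 @ unit cost 17 (adds 17)
shortest-cost path #5: 9→6→7→2→8 push 16 @ unit cost 17 (adds 272)
total cost = 727

Minimum cost for 54 units: 727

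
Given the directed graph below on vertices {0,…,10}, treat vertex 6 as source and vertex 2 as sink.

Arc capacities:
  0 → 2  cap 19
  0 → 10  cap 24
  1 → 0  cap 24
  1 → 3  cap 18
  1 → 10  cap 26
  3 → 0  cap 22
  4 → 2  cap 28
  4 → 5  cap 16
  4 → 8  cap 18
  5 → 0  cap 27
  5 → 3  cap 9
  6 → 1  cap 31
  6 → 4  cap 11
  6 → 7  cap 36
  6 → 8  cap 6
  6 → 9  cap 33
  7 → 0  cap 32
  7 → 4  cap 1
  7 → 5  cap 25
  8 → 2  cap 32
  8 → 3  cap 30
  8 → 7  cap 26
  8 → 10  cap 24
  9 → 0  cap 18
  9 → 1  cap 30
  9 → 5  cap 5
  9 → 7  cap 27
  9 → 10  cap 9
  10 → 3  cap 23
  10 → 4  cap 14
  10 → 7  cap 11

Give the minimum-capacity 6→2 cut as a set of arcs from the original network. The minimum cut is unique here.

augment #1: 6→4→2 push 11
augment #2: 6→8→2 push 6
augment #3: 6→1→0→2 push 19
augment #4: 6→7→4→2 push 1
augment #5: 6→1→10→4→2 push 12
augment #6: 6→9→10→4→2 push 2
max flow = 51; residual-reachable set from 6 gives S-side
cut edges (S→T): {(0,2), (6,4), (6,8), (7,4), (10,4)} total cap 51

Min-cut arcs: {(0,2), (6,4), (6,8), (7,4), (10,4)} (total capacity 51)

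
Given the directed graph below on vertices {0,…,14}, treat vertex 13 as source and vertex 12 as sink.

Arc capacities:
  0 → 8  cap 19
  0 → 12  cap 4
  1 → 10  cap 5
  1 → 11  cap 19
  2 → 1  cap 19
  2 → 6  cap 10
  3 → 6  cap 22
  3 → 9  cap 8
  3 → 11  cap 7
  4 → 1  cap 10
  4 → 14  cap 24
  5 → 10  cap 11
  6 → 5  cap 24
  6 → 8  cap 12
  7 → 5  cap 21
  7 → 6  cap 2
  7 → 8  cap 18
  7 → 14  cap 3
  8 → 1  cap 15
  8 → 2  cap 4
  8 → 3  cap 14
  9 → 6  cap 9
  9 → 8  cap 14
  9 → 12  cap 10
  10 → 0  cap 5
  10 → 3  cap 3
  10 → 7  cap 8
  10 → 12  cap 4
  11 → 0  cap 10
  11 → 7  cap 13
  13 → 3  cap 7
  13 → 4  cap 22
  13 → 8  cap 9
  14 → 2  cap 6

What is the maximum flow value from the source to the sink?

Maximum flow value: 16

augment #1: 13→3→9→12 bottleneck 7, total now 7
augment #2: 13→4→1→10→12 bottleneck 4, total now 11
augment #3: 13→8→3→9→12 bottleneck 1, total now 12
augment #4: 13→4→1→10→0→12 bottleneck 1, total now 13
augment #5: 13→4→1→11→0→12 bottleneck 3, total now 16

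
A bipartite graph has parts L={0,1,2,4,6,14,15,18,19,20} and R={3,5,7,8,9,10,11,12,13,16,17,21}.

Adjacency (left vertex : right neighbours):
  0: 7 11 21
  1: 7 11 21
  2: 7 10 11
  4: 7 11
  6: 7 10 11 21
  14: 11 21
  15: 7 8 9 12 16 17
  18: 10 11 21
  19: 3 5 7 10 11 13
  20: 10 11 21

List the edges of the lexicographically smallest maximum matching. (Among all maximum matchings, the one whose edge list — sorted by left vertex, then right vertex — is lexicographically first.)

Lex-smallest maximum matching: {(0,7), (1,11), (2,10), (6,21), (15,8), (19,3)}

|M| = 6 (so the lex-smallest maximum matching has 6 edges)
process left vertices in ascending order; for each, take the smallest-labelled available neighbour that still permits 6 edges overall, or leave it unmatched if none does
lex-smallest matching: {0-7, 1-11, 2-10, 6-21, 15-8, 19-3}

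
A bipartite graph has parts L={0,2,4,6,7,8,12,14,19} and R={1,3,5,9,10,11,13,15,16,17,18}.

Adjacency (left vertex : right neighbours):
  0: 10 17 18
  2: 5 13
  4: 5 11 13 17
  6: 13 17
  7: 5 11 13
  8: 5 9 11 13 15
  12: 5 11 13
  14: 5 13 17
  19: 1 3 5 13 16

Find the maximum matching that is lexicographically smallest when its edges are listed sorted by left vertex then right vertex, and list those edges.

|M| = 7 (so the lex-smallest maximum matching has 7 edges)
process left vertices in ascending order; for each, take the smallest-labelled available neighbour that still permits 7 edges overall, or leave it unmatched if none does
lex-smallest matching: {0-10, 2-5, 4-11, 6-13, 8-9, 14-17, 19-1}

Lex-smallest maximum matching: {(0,10), (2,5), (4,11), (6,13), (8,9), (14,17), (19,1)}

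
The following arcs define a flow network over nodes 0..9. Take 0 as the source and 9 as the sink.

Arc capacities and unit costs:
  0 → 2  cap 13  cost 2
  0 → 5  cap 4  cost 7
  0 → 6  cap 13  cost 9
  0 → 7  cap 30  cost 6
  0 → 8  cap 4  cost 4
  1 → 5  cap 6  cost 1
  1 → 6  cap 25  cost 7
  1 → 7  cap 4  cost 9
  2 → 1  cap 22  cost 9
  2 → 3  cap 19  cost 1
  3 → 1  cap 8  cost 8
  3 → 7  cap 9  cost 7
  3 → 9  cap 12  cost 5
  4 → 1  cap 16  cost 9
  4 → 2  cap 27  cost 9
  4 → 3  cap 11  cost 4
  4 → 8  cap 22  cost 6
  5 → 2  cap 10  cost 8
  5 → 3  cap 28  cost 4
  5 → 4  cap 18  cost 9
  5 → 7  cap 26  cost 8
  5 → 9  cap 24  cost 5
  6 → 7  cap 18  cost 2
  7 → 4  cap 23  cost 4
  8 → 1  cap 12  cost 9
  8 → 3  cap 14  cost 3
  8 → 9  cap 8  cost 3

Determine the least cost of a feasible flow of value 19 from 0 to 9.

Minimum cost for 19 units: 160

shortest-cost path #1: 0→8→9 push 4 @ unit cost 7 (adds 28)
shortest-cost path #2: 0→2→3→9 push 12 @ unit cost 8 (adds 96)
shortest-cost path #3: 0→5→9 push 3 @ unit cost 12 (adds 36)
total cost = 160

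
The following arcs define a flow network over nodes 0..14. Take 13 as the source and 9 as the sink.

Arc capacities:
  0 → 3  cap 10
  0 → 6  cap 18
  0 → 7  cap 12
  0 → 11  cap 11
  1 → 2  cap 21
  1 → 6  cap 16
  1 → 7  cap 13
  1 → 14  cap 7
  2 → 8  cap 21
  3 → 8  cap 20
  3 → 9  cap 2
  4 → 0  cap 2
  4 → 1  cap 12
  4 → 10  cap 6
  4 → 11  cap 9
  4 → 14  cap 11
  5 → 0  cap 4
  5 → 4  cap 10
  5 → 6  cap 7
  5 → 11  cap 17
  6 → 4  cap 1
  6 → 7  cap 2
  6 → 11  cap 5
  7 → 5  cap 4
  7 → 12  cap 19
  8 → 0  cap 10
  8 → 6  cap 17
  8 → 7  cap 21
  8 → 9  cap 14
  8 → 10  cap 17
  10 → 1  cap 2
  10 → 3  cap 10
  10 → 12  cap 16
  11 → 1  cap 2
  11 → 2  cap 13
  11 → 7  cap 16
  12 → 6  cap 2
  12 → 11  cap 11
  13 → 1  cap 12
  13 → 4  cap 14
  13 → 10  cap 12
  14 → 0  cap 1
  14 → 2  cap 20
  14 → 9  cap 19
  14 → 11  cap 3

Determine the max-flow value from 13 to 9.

augment #1: 13→1→14→9 bottleneck 7, total now 7
augment #2: 13→4→14→9 bottleneck 11, total now 18
augment #3: 13→10→3→9 bottleneck 2, total now 20
augment #4: 13→1→2→8→9 bottleneck 5, total now 25
augment #5: 13→10→3→8→9 bottleneck 8, total now 33
augment #6: 13→4→0→3→8→9 bottleneck 1, total now 34

Maximum flow value: 34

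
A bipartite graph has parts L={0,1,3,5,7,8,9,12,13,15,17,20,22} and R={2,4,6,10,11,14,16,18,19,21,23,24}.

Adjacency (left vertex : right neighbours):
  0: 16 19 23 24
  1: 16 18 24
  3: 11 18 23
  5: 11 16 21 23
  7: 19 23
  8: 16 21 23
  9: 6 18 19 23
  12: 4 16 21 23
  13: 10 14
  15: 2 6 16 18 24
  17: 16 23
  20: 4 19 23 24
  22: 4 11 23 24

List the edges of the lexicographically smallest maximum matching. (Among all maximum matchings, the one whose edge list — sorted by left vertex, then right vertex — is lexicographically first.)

Lex-smallest maximum matching: {(0,16), (1,18), (3,11), (5,21), (7,19), (8,23), (9,6), (12,4), (13,10), (15,2), (20,24)}

|M| = 11 (so the lex-smallest maximum matching has 11 edges)
process left vertices in ascending order; for each, take the smallest-labelled available neighbour that still permits 11 edges overall, or leave it unmatched if none does
lex-smallest matching: {0-16, 1-18, 3-11, 5-21, 7-19, 8-23, 9-6, 12-4, 13-10, 15-2, 20-24}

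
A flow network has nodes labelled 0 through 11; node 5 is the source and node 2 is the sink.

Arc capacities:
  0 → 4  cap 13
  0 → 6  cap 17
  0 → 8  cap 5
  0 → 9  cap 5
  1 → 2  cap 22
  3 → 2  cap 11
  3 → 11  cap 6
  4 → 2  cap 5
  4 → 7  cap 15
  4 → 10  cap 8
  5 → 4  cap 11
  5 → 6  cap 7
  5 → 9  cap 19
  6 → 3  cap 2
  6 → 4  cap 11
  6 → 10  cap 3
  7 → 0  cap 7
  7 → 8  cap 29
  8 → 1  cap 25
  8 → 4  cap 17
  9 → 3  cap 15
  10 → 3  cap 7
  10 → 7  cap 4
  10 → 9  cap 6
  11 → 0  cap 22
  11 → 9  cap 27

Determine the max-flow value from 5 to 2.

augment #1: 5→4→2 bottleneck 5, total now 5
augment #2: 5→6→3→2 bottleneck 2, total now 7
augment #3: 5→9→3→2 bottleneck 9, total now 16
augment #4: 5→4→7→8→1→2 bottleneck 6, total now 22
augment #5: 5→6→4→7→8→1→2 bottleneck 5, total now 27
augment #6: 5→9→3→11→0→8→1→2 bottleneck 5, total now 32
augment #7: 5→9→3→6→4→7→8→1→2 bottleneck 1, total now 33

Maximum flow value: 33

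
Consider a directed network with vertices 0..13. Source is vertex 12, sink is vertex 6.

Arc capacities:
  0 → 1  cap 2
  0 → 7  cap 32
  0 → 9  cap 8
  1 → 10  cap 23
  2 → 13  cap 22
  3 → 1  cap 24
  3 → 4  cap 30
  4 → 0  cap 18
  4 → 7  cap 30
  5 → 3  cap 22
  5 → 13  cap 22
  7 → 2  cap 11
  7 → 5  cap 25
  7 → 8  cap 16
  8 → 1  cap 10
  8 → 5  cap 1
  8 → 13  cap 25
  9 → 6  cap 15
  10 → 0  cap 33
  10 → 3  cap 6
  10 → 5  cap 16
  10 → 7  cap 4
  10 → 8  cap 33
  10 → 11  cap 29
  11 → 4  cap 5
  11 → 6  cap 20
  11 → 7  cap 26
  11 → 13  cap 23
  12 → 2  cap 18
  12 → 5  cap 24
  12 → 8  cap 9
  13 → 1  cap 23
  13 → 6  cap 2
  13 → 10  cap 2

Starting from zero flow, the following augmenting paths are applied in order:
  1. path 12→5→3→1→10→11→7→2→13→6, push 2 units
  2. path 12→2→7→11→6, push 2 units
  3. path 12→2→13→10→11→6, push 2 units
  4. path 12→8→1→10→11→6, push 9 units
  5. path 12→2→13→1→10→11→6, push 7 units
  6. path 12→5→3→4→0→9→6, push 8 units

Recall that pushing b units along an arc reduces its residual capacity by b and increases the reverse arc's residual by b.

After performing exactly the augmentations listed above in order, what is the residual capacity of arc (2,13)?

Residual capacity of (2,13): 11

after path 1 (12→5→3→1→10→11→7→2→13→6, push 2): res(2,13)=20
after path 2 (12→2→7→11→6, push 2): res(2,13)=20
after path 3 (12→2→13→10→11→6, push 2): res(2,13)=18
after path 4 (12→8→1→10→11→6, push 9): res(2,13)=18
after path 5 (12→2→13→1→10→11→6, push 7): res(2,13)=11
after path 6 (12→5→3→4→0→9→6, push 8): res(2,13)=11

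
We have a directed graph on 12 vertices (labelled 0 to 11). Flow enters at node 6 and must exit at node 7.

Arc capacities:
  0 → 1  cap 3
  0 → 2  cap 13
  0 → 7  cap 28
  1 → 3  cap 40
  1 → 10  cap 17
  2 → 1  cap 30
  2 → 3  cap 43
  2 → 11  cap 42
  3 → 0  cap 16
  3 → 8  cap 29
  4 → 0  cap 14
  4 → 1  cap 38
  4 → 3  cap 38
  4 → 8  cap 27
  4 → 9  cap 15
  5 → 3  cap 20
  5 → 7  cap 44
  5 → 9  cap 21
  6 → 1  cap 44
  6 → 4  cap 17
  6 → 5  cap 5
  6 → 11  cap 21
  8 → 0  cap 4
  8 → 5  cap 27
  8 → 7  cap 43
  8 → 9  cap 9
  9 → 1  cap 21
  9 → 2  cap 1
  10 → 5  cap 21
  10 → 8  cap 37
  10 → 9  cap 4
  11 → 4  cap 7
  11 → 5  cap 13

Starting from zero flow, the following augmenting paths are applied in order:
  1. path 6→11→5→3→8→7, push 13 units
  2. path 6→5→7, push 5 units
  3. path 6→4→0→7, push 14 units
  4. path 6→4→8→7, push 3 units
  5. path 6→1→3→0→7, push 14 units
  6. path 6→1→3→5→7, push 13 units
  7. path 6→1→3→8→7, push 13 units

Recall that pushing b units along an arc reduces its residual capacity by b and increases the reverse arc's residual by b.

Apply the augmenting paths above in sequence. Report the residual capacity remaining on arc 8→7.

after path 1 (6→11→5→3→8→7, push 13): res(8,7)=30
after path 2 (6→5→7, push 5): res(8,7)=30
after path 3 (6→4→0→7, push 14): res(8,7)=30
after path 4 (6→4→8→7, push 3): res(8,7)=27
after path 5 (6→1→3→0→7, push 14): res(8,7)=27
after path 6 (6→1→3→5→7, push 13): res(8,7)=27
after path 7 (6→1→3→8→7, push 13): res(8,7)=14

Residual capacity of (8,7): 14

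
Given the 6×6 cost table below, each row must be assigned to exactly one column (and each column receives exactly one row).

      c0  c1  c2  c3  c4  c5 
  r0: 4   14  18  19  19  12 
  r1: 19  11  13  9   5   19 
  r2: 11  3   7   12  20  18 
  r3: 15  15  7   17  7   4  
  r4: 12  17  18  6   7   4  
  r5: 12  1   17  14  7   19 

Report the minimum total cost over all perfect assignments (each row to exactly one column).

Minimum assignment cost: 27

optimal assignment: row0→col0 (cost 4), row1→col4 (cost 5), row2→col2 (cost 7), row3→col5 (cost 4), row4→col3 (cost 6), row5→col1 (cost 1)
total = 4 + 5 + 7 + 4 + 6 + 1 = 27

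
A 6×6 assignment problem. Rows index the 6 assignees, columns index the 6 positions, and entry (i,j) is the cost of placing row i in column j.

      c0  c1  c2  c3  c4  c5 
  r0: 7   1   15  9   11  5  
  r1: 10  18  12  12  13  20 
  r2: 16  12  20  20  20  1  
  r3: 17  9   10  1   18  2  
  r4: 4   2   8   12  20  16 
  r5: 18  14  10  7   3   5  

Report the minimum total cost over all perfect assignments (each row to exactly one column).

Minimum assignment cost: 22

optimal assignment: row0→col1 (cost 1), row1→col2 (cost 12), row2→col5 (cost 1), row3→col3 (cost 1), row4→col0 (cost 4), row5→col4 (cost 3)
total = 1 + 12 + 1 + 1 + 4 + 3 = 22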